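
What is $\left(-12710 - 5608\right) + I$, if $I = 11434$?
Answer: $-6884$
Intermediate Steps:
$\left(-12710 - 5608\right) + I = \left(-12710 - 5608\right) + 11434 = -18318 + 11434 = -6884$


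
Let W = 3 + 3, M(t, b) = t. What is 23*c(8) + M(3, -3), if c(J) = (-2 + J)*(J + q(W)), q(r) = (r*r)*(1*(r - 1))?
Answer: 25947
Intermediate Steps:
W = 6
q(r) = r**2*(-1 + r) (q(r) = r**2*(1*(-1 + r)) = r**2*(-1 + r))
c(J) = (-2 + J)*(180 + J) (c(J) = (-2 + J)*(J + 6**2*(-1 + 6)) = (-2 + J)*(J + 36*5) = (-2 + J)*(J + 180) = (-2 + J)*(180 + J))
23*c(8) + M(3, -3) = 23*(-360 + 8**2 + 178*8) + 3 = 23*(-360 + 64 + 1424) + 3 = 23*1128 + 3 = 25944 + 3 = 25947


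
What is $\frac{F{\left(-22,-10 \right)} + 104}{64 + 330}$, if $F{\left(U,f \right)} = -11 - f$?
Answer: $\frac{103}{394} \approx 0.26142$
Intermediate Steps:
$\frac{F{\left(-22,-10 \right)} + 104}{64 + 330} = \frac{\left(-11 - -10\right) + 104}{64 + 330} = \frac{\left(-11 + 10\right) + 104}{394} = \left(-1 + 104\right) \frac{1}{394} = 103 \cdot \frac{1}{394} = \frac{103}{394}$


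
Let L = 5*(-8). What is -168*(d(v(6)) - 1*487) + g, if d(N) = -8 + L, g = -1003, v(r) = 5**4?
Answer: 88877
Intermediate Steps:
v(r) = 625
L = -40
d(N) = -48 (d(N) = -8 - 40 = -48)
-168*(d(v(6)) - 1*487) + g = -168*(-48 - 1*487) - 1003 = -168*(-48 - 487) - 1003 = -168*(-535) - 1003 = 89880 - 1003 = 88877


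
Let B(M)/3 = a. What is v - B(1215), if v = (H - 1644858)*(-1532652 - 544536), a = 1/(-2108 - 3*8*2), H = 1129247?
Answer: 2309121236907411/2156 ≈ 1.0710e+12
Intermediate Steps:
a = -1/2156 (a = 1/(-2108 - 24*2) = 1/(-2108 - 48) = 1/(-2156) = -1/2156 ≈ -0.00046382)
B(M) = -3/2156 (B(M) = 3*(-1/2156) = -3/2156)
v = 1071020981868 (v = (1129247 - 1644858)*(-1532652 - 544536) = -515611*(-2077188) = 1071020981868)
v - B(1215) = 1071020981868 - 1*(-3/2156) = 1071020981868 + 3/2156 = 2309121236907411/2156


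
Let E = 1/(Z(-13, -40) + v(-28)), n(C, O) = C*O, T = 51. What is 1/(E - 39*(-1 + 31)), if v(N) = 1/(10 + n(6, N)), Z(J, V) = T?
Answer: -8057/9426532 ≈ -0.00085471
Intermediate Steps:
Z(J, V) = 51
v(N) = 1/(10 + 6*N)
E = 158/8057 (E = 1/(51 + 1/(2*(5 + 3*(-28)))) = 1/(51 + 1/(2*(5 - 84))) = 1/(51 + (1/2)/(-79)) = 1/(51 + (1/2)*(-1/79)) = 1/(51 - 1/158) = 1/(8057/158) = 158/8057 ≈ 0.019610)
1/(E - 39*(-1 + 31)) = 1/(158/8057 - 39*(-1 + 31)) = 1/(158/8057 - 39*30) = 1/(158/8057 - 1170) = 1/(-9426532/8057) = -8057/9426532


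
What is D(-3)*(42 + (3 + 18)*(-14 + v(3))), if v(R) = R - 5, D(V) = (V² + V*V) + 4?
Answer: -6468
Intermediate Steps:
D(V) = 4 + 2*V² (D(V) = (V² + V²) + 4 = 2*V² + 4 = 4 + 2*V²)
v(R) = -5 + R
D(-3)*(42 + (3 + 18)*(-14 + v(3))) = (4 + 2*(-3)²)*(42 + (3 + 18)*(-14 + (-5 + 3))) = (4 + 2*9)*(42 + 21*(-14 - 2)) = (4 + 18)*(42 + 21*(-16)) = 22*(42 - 336) = 22*(-294) = -6468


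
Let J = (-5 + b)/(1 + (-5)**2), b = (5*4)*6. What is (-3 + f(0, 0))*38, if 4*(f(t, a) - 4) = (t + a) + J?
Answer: 4161/52 ≈ 80.019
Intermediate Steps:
b = 120 (b = 20*6 = 120)
J = 115/26 (J = (-5 + 120)/(1 + (-5)**2) = 115/(1 + 25) = 115/26 ≈ 4.4231)
f(t, a) = 531/104 + a/4 + t/4 (f(t, a) = 4 + ((t + a) + 115/26)/4 = 4 + ((a + t) + 115/26)/4 = 4 + (115/26 + a + t)/4 = 4 + (115/104 + a/4 + t/4) = 531/104 + a/4 + t/4)
(-3 + f(0, 0))*38 = (-3 + (531/104 + (1/4)*0 + (1/4)*0))*38 = (-3 + (531/104 + 0 + 0))*38 = (-3 + 531/104)*38 = (219/104)*38 = 4161/52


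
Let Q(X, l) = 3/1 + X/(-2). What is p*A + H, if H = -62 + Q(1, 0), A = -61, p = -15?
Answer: 1711/2 ≈ 855.50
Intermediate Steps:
Q(X, l) = 3 - X/2 (Q(X, l) = 3*1 + X*(-½) = 3 - X/2)
H = -119/2 (H = -62 + (3 - ½*1) = -62 + (3 - ½) = -62 + 5/2 = -119/2 ≈ -59.500)
p*A + H = -15*(-61) - 119/2 = 915 - 119/2 = 1711/2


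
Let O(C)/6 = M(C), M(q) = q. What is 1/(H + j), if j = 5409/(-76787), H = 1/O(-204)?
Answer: -93987288/6697403 ≈ -14.033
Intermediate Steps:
O(C) = 6*C
H = -1/1224 (H = 1/(6*(-204)) = 1/(-1224) = -1/1224 ≈ -0.00081699)
j = -5409/76787 (j = 5409*(-1/76787) = -5409/76787 ≈ -0.070442)
1/(H + j) = 1/(-1/1224 - 5409/76787) = 1/(-6697403/93987288) = -93987288/6697403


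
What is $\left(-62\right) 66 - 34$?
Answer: $-4126$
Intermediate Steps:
$\left(-62\right) 66 - 34 = -4092 - 34 = -4126$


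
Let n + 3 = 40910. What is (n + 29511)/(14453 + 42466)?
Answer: 70418/56919 ≈ 1.2372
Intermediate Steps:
n = 40907 (n = -3 + 40910 = 40907)
(n + 29511)/(14453 + 42466) = (40907 + 29511)/(14453 + 42466) = 70418/56919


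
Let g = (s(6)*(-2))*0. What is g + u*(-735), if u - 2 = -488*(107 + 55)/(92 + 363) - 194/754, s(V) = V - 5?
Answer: 47662209/377 ≈ 1.2643e+5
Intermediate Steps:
s(V) = -5 + V
g = 0 (g = ((-5 + 6)*(-2))*0 = (1*(-2))*0 = -2*0 = 0)
u = -2269629/13195 (u = 2 + (-488*(107 + 55)/(92 + 363) - 194/754) = 2 + (-488/(455/162) - 194*1/754) = 2 + (-488/(455*(1/162)) - 97/377) = 2 + (-488/455/162 - 97/377) = 2 + (-488*162/455 - 97/377) = 2 + (-79056/455 - 97/377) = 2 - 2296019/13195 = -2269629/13195 ≈ -172.01)
g + u*(-735) = 0 - 2269629/13195*(-735) = 0 + 47662209/377 = 47662209/377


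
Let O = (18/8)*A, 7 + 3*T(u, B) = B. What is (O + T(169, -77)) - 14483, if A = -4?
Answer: -14520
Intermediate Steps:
T(u, B) = -7/3 + B/3
O = -9 (O = (18/8)*(-4) = ((⅛)*18)*(-4) = (9/4)*(-4) = -9)
(O + T(169, -77)) - 14483 = (-9 + (-7/3 + (⅓)*(-77))) - 14483 = (-9 + (-7/3 - 77/3)) - 14483 = (-9 - 28) - 14483 = -37 - 14483 = -14520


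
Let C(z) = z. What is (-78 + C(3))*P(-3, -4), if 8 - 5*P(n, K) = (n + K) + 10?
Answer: -75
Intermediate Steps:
P(n, K) = -⅖ - K/5 - n/5 (P(n, K) = 8/5 - ((n + K) + 10)/5 = 8/5 - ((K + n) + 10)/5 = 8/5 - (10 + K + n)/5 = 8/5 + (-2 - K/5 - n/5) = -⅖ - K/5 - n/5)
(-78 + C(3))*P(-3, -4) = (-78 + 3)*(-⅖ - ⅕*(-4) - ⅕*(-3)) = -75*(-⅖ + ⅘ + ⅗) = -75*1 = -75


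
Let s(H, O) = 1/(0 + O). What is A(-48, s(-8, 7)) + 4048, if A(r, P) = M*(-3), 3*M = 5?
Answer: 4043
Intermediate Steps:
s(H, O) = 1/O
M = 5/3 (M = (⅓)*5 = 5/3 ≈ 1.6667)
A(r, P) = -5 (A(r, P) = (5/3)*(-3) = -5)
A(-48, s(-8, 7)) + 4048 = -5 + 4048 = 4043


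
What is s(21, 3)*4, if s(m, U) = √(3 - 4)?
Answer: 4*I ≈ 4.0*I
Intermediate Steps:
s(m, U) = I (s(m, U) = √(-1) = I)
s(21, 3)*4 = I*4 = 4*I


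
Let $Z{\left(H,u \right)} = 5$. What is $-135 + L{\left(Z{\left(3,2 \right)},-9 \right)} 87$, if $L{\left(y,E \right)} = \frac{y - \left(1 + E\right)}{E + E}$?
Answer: $- \frac{1187}{6} \approx -197.83$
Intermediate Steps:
$L{\left(y,E \right)} = \frac{-1 + y - E}{2 E}$
$-135 + L{\left(Z{\left(3,2 \right)},-9 \right)} 87 = -135 + \frac{-1 + 5 - -9}{2 \left(-9\right)} 87 = -135 + \frac{1}{2} \left(- \frac{1}{9}\right) \left(-1 + 5 + 9\right) 87 = -135 + \frac{1}{2} \left(- \frac{1}{9}\right) 13 \cdot 87 = -135 - \frac{377}{6} = - \frac{1187}{6}$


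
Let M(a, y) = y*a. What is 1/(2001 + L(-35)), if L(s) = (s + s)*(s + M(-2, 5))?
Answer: 1/5151 ≈ 0.00019414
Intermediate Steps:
M(a, y) = a*y
L(s) = 2*s*(-10 + s) (L(s) = (s + s)*(s - 2*5) = (2*s)*(s - 10) = (2*s)*(-10 + s) = 2*s*(-10 + s))
1/(2001 + L(-35)) = 1/(2001 + 2*(-35)*(-10 - 35)) = 1/(2001 + 2*(-35)*(-45)) = 1/(2001 + 3150) = 1/5151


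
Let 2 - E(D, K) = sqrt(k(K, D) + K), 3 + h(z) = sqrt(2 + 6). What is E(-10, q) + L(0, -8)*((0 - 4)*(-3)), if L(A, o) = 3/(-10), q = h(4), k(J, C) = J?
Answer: -8/5 - I*sqrt(6 - 4*sqrt(2)) ≈ -1.6 - 0.58579*I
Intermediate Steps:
h(z) = -3 + 2*sqrt(2) (h(z) = -3 + sqrt(2 + 6) = -3 + sqrt(8) = -3 + 2*sqrt(2))
q = -3 + 2*sqrt(2) ≈ -0.17157
L(A, o) = -3/10 (L(A, o) = 3*(-1/10) = -3/10)
E(D, K) = 2 - sqrt(2)*sqrt(K) (E(D, K) = 2 - sqrt(K + K) = 2 - sqrt(2*K) = 2 - sqrt(2)*sqrt(K))
E(-10, q) + L(0, -8)*((0 - 4)*(-3)) = (2 - sqrt(2)*sqrt(-3 + 2*sqrt(2))) - 3*(0 - 4)*(-3)/10 = (2 - sqrt(2)*sqrt(-3 + 2*sqrt(2))) - (-6)*(-3)/5 = (2 - sqrt(2)*sqrt(-3 + 2*sqrt(2))) - 3/10*12 = (2 - sqrt(2)*sqrt(-3 + 2*sqrt(2))) - 18/5 = -8/5 - sqrt(2)*sqrt(-3 + 2*sqrt(2))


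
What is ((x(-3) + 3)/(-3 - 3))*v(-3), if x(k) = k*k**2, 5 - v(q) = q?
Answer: 32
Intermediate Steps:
v(q) = 5 - q
x(k) = k**3
((x(-3) + 3)/(-3 - 3))*v(-3) = (((-3)**3 + 3)/(-3 - 3))*(5 - 1*(-3)) = ((-27 + 3)/(-6))*(5 + 3) = -24*(-1/6)*8 = 4*8 = 32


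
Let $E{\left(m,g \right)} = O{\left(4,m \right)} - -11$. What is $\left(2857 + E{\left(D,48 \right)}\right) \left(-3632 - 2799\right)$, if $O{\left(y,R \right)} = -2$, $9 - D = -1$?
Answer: $-18431246$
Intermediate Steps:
$D = 10$ ($D = 9 - -1 = 9 + 1 = 10$)
$E{\left(m,g \right)} = 9$ ($E{\left(m,g \right)} = -2 - -11 = -2 + 11 = 9$)
$\left(2857 + E{\left(D,48 \right)}\right) \left(-3632 - 2799\right) = \left(2857 + 9\right) \left(-3632 - 2799\right) = 2866 \left(-3632 - 2799\right) = 2866 \left(-6431\right) = -18431246$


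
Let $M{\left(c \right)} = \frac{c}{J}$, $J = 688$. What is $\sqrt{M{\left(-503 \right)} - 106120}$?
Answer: $\frac{i \sqrt{3139475709}}{172} \approx 325.76 i$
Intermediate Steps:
$M{\left(c \right)} = \frac{c}{688}$
$\sqrt{M{\left(-503 \right)} - 106120} = \sqrt{\frac{1}{688} \left(-503\right) - 106120} = \sqrt{- \frac{503}{688} - 106120} = \sqrt{- \frac{73011063}{688}} = \frac{i \sqrt{3139475709}}{172}$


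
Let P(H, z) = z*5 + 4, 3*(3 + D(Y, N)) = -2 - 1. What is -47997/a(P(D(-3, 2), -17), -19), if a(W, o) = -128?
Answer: 47997/128 ≈ 374.98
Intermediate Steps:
D(Y, N) = -4 (D(Y, N) = -3 + (-2 - 1)/3 = -3 + (⅓)*(-3) = -3 - 1 = -4)
P(H, z) = 4 + 5*z (P(H, z) = 5*z + 4 = 4 + 5*z)
-47997/a(P(D(-3, 2), -17), -19) = -47997/(-128) = -47997*(-1/128) = 47997/128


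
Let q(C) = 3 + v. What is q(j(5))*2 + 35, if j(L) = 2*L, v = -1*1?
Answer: 39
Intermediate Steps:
v = -1
q(C) = 2 (q(C) = 3 - 1 = 2)
q(j(5))*2 + 35 = 2*2 + 35 = 4 + 35 = 39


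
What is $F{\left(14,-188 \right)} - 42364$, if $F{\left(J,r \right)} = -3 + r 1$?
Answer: $-42555$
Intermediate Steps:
$F{\left(J,r \right)} = -3 + r$
$F{\left(14,-188 \right)} - 42364 = \left(-3 - 188\right) - 42364 = -191 - 42364 = -42555$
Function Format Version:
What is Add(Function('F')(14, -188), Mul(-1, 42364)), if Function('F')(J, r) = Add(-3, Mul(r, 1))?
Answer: -42555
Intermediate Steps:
Function('F')(J, r) = Add(-3, r)
Add(Function('F')(14, -188), Mul(-1, 42364)) = Add(Add(-3, -188), Mul(-1, 42364)) = Add(-191, -42364) = -42555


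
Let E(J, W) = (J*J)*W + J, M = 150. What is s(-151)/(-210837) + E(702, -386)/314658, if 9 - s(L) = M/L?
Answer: -37382532625348/61836875683 ≈ -604.53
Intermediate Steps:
s(L) = 9 - 150/L
E(J, W) = J + W*J² (E(J, W) = J²*W + J = W*J² + J = J + W*J²)
s(-151)/(-210837) + E(702, -386)/314658 = (9 - 150/(-151))/(-210837) + (702*(1 + 702*(-386)))/314658 = (9 - 150*(-1/151))*(-1/210837) + (702*(1 - 270972))*(1/314658) = (9 + 150/151)*(-1/210837) + (702*(-270971))*(1/314658) = (1509/151)*(-1/210837) - 190221642*1/314658 = -503/10612129 - 3522623/5827 = -37382532625348/61836875683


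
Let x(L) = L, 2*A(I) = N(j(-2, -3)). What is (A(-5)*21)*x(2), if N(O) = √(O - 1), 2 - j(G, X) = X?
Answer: 42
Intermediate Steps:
j(G, X) = 2 - X
N(O) = √(-1 + O)
A(I) = 1 (A(I) = √(-1 + (2 - 1*(-3)))/2 = √(-1 + (2 + 3))/2 = √(-1 + 5)/2 = √4/2 = (½)*2 = 1)
(A(-5)*21)*x(2) = (1*21)*2 = 21*2 = 42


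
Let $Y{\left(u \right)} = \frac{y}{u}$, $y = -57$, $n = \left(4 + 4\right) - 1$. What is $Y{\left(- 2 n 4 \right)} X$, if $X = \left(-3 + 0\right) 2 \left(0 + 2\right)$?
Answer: $- \frac{171}{14} \approx -12.214$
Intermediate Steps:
$n = 7$ ($n = 8 - 1 = 7$)
$X = -12$ ($X = - 3 \cdot 2 \cdot 2 = \left(-3\right) 4 = -12$)
$Y{\left(u \right)} = - \frac{57}{u}$
$Y{\left(- 2 n 4 \right)} X = - \frac{57}{\left(-2\right) 7 \cdot 4} \left(-12\right) = - \frac{57}{\left(-14\right) 4} \left(-12\right) = - \frac{57}{-56} \left(-12\right) = \left(-57\right) \left(- \frac{1}{56}\right) \left(-12\right) = \frac{57}{56} \left(-12\right) = - \frac{171}{14}$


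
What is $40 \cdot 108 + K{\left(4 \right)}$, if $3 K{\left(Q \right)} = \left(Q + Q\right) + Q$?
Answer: $4324$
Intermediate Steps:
$K{\left(Q \right)} = Q$ ($K{\left(Q \right)} = \frac{\left(Q + Q\right) + Q}{3} = \frac{2 Q + Q}{3} = \frac{3 Q}{3} = Q$)
$40 \cdot 108 + K{\left(4 \right)} = 40 \cdot 108 + 4 = 4320 + 4 = 4324$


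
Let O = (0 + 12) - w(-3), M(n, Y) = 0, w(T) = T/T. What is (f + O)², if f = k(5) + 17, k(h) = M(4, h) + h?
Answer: 1089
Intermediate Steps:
w(T) = 1
k(h) = h (k(h) = 0 + h = h)
f = 22 (f = 5 + 17 = 22)
O = 11 (O = (0 + 12) - 1*1 = 12 - 1 = 11)
(f + O)² = (22 + 11)² = 33² = 1089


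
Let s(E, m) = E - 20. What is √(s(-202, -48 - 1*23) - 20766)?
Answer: 6*I*√583 ≈ 144.87*I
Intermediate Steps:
s(E, m) = -20 + E
√(s(-202, -48 - 1*23) - 20766) = √((-20 - 202) - 20766) = √(-222 - 20766) = √(-20988) = 6*I*√583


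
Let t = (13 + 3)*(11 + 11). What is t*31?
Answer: 10912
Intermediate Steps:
t = 352 (t = 16*22 = 352)
t*31 = 352*31 = 10912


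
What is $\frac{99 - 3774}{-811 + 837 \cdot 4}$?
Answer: $- \frac{3675}{2537} \approx -1.4486$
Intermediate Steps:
$\frac{99 - 3774}{-811 + 837 \cdot 4} = - \frac{3675}{-811 + 3348} = - \frac{3675}{2537}$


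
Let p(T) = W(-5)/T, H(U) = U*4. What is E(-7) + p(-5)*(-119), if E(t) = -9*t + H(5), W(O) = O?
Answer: -36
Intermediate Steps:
H(U) = 4*U
E(t) = 20 - 9*t (E(t) = -9*t + 4*5 = -9*t + 20 = 20 - 9*t)
p(T) = -5/T
E(-7) + p(-5)*(-119) = (20 - 9*(-7)) - 5/(-5)*(-119) = (20 + 63) - 5*(-⅕)*(-119) = 83 + 1*(-119) = 83 - 119 = -36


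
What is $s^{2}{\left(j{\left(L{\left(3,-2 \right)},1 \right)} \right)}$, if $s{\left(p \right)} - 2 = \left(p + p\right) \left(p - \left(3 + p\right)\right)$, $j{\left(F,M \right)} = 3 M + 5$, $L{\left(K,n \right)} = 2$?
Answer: $2116$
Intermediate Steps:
$j{\left(F,M \right)} = 5 + 3 M$
$s{\left(p \right)} = 2 - 6 p$ ($s{\left(p \right)} = 2 + \left(p + p\right) \left(p - \left(3 + p\right)\right) = 2 + 2 p \left(-3\right) = 2 - 6 p$)
$s^{2}{\left(j{\left(L{\left(3,-2 \right)},1 \right)} \right)} = \left(2 - 6 \left(5 + 3 \cdot 1\right)\right)^{2} = \left(2 - 6 \left(5 + 3\right)\right)^{2} = \left(2 - 48\right)^{2} = \left(-46\right)^{2} = 2116$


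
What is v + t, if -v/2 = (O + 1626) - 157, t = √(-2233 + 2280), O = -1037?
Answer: -864 + √47 ≈ -857.14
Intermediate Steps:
t = √47 ≈ 6.8557
v = -864 (v = -2*((-1037 + 1626) - 157) = -2*(589 - 157) = -2*432 = -864)
v + t = -864 + √47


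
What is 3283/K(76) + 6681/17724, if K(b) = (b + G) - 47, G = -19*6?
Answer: -19206669/502180 ≈ -38.247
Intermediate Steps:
G = -114
K(b) = -161 + b (K(b) = (b - 114) - 47 = (-114 + b) - 47 = -161 + b)
3283/K(76) + 6681/17724 = 3283/(-161 + 76) + 6681/17724 = 3283/(-85) + 6681*(1/17724) = 3283*(-1/85) + 2227/5908 = -3283/85 + 2227/5908 = -19206669/502180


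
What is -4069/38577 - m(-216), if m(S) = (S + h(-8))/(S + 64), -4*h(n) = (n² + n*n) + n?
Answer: -5054215/2931852 ≈ -1.7239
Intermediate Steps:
h(n) = -n²/2 - n/4 (h(n) = -((n² + n*n) + n)/4 = -((n² + n²) + n)/4 = -(2*n² + n)/4 = -(n + 2*n²)/4 = -n²/2 - n/4)
m(S) = (-30 + S)/(64 + S) (m(S) = (S - ¼*(-8)*(1 + 2*(-8)))/(S + 64) = (S - ¼*(-8)*(1 - 16))/(64 + S) = (S - ¼*(-8)*(-15))/(64 + S) = (S - 30)/(64 + S) = (-30 + S)/(64 + S))
-4069/38577 - m(-216) = -4069/38577 - (-30 - 216)/(64 - 216) = -4069*1/38577 - (-246)/(-152) = -4069/38577 - (-1)*(-246)/152 = -4069/38577 - 1*123/76 = -4069/38577 - 123/76 = -5054215/2931852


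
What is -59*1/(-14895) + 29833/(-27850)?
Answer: -88543877/82965150 ≈ -1.0672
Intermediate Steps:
-59*1/(-14895) + 29833/(-27850) = -59*(-1/14895) + 29833*(-1/27850) = 59/14895 - 29833/27850 = -88543877/82965150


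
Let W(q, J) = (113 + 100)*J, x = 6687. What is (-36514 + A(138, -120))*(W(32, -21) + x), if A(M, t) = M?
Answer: -80536464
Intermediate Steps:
W(q, J) = 213*J
(-36514 + A(138, -120))*(W(32, -21) + x) = (-36514 + 138)*(213*(-21) + 6687) = -36376*(-4473 + 6687) = -36376*2214 = -80536464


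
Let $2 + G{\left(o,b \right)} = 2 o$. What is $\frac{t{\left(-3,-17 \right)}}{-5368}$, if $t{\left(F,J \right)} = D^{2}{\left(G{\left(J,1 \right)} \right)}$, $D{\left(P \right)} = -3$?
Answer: $- \frac{9}{5368} \approx -0.0016766$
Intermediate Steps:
$G{\left(o,b \right)} = -2 + 2 o$
$t{\left(F,J \right)} = 9$ ($t{\left(F,J \right)} = \left(-3\right)^{2} = 9$)
$\frac{t{\left(-3,-17 \right)}}{-5368} = \frac{9}{-5368} = 9 \left(- \frac{1}{5368}\right) = - \frac{9}{5368}$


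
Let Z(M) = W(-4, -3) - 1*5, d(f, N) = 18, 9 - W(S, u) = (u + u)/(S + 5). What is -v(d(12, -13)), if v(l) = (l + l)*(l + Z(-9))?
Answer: -1008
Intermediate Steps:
W(S, u) = 9 - 2*u/(5 + S) (W(S, u) = 9 - (u + u)/(S + 5) = 9 - 2*u/(5 + S))
Z(M) = 10 (Z(M) = (45 - 2*(-3) + 9*(-4))/(5 - 4) - 1*5 = (45 + 6 - 36)/1 - 5 = 1*15 - 5 = 15 - 5 = 10)
v(l) = 2*l*(10 + l) (v(l) = (l + l)*(l + 10) = (2*l)*(10 + l) = 2*l*(10 + l))
-v(d(12, -13)) = -2*18*(10 + 18) = -2*18*28 = -1*1008 = -1008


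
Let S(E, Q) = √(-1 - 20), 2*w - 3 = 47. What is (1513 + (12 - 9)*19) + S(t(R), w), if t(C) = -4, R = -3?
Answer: 1570 + I*√21 ≈ 1570.0 + 4.5826*I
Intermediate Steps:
w = 25 (w = 3/2 + (½)*47 = 3/2 + 47/2 = 25)
S(E, Q) = I*√21 (S(E, Q) = √(-21) = I*√21)
(1513 + (12 - 9)*19) + S(t(R), w) = (1513 + (12 - 9)*19) + I*√21 = (1513 + 3*19) + I*√21 = (1513 + 57) + I*√21 = 1570 + I*√21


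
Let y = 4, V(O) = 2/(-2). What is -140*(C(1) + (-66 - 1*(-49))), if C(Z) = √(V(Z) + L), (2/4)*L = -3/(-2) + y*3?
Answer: 2380 - 140*√26 ≈ 1666.1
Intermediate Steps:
V(O) = -1 (V(O) = 2*(-½) = -1)
L = 27 (L = 2*(-3/(-2) + 4*3) = 2*(-3*(-½) + 12) = 2*(3/2 + 12) = 2*(27/2) = 27)
C(Z) = √26 (C(Z) = √(-1 + 27) = √26)
-140*(C(1) + (-66 - 1*(-49))) = -140*(√26 + (-66 - 1*(-49))) = -140*(√26 + (-66 + 49)) = -140*(√26 - 17) = -140*(-17 + √26) = 2380 - 140*√26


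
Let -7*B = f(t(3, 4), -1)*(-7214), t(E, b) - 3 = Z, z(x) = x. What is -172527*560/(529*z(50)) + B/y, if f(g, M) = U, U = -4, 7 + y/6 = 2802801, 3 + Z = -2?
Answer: -284331911658574/77840596365 ≈ -3652.7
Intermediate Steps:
Z = -5 (Z = -3 - 2 = -5)
t(E, b) = -2 (t(E, b) = 3 - 5 = -2)
y = 16816764 (y = -42 + 6*2802801 = -42 + 16816806 = 16816764)
f(g, M) = -4
B = -28856/7 (B = -(-4)*(-7214)/7 = -⅐*28856 = -28856/7 ≈ -4122.3)
-172527*560/(529*z(50)) + B/y = -172527/(-1058/(-1120)*50) - 28856/7/16816764 = -172527/(-1058*(-1/1120)*50) - 28856/7*1/16816764 = -172527/((529/560)*50) - 7214/29429337 = -172527/2645/56 - 7214/29429337 = -172527*56/2645 - 7214/29429337 = -9661512/2645 - 7214/29429337 = -284331911658574/77840596365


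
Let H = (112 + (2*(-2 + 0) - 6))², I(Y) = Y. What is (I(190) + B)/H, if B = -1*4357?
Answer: -463/1156 ≈ -0.40052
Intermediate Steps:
B = -4357
H = 10404 (H = (112 + (2*(-2) - 6))² = (112 + (-4 - 6))² = (112 - 10)² = 102² = 10404)
(I(190) + B)/H = (190 - 4357)/10404 = -4167*1/10404 = -463/1156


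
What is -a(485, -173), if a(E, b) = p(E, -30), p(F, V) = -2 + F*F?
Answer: -235223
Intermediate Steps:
p(F, V) = -2 + F**2
a(E, b) = -2 + E**2
-a(485, -173) = -(-2 + 485**2) = -(-2 + 235225) = -1*235223 = -235223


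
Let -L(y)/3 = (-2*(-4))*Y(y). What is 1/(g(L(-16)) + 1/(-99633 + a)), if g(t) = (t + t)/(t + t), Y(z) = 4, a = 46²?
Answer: 97517/97516 ≈ 1.0000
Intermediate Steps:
a = 2116
L(y) = -96 (L(y) = -3*(-2*(-4))*4 = -24*4 = -3*32 = -96)
g(t) = 1 (g(t) = (2*t)/((2*t)) = (2*t)*(1/(2*t)) = 1)
1/(g(L(-16)) + 1/(-99633 + a)) = 1/(1 + 1/(-99633 + 2116)) = 1/(1 + 1/(-97517)) = 1/(1 - 1/97517) = 1/(97516/97517) = 97517/97516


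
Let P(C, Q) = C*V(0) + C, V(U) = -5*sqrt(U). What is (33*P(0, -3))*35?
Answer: 0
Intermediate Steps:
P(C, Q) = C (P(C, Q) = C*(-5*sqrt(0)) + C = C*(-5*0) + C = C*0 + C = 0 + C = C)
(33*P(0, -3))*35 = (33*0)*35 = 0*35 = 0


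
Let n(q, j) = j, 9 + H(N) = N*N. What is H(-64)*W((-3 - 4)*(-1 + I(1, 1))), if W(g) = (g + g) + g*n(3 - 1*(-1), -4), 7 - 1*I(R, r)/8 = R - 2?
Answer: 3604734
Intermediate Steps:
I(R, r) = 72 - 8*R (I(R, r) = 56 - 8*(R - 2) = 56 - 8*(-2 + R) = 56 + (16 - 8*R) = 72 - 8*R)
H(N) = -9 + N**2 (H(N) = -9 + N*N = -9 + N**2)
W(g) = -2*g (W(g) = (g + g) + g*(-4) = 2*g - 4*g = -2*g)
H(-64)*W((-3 - 4)*(-1 + I(1, 1))) = (-9 + (-64)**2)*(-2*(-3 - 4)*(-1 + (72 - 8*1))) = (-9 + 4096)*(-(-14)*(-1 + (72 - 8))) = 4087*(-(-14)*(-1 + 64)) = 4087*(-(-14)*63) = 4087*(-2*(-441)) = 4087*882 = 3604734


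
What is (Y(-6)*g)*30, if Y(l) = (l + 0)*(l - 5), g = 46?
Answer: 91080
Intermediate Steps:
Y(l) = l*(-5 + l)
(Y(-6)*g)*30 = (-6*(-5 - 6)*46)*30 = (-6*(-11)*46)*30 = (66*46)*30 = 3036*30 = 91080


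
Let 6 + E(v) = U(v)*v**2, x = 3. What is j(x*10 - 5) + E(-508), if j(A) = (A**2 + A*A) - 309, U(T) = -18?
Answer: -4644217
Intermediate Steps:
E(v) = -6 - 18*v**2
j(A) = -309 + 2*A**2 (j(A) = (A**2 + A**2) - 309 = 2*A**2 - 309 = -309 + 2*A**2)
j(x*10 - 5) + E(-508) = (-309 + 2*(3*10 - 5)**2) + (-6 - 18*(-508)**2) = (-309 + 2*(30 - 5)**2) + (-6 - 18*258064) = (-309 + 2*25**2) + (-6 - 4645152) = (-309 + 2*625) - 4645158 = (-309 + 1250) - 4645158 = 941 - 4645158 = -4644217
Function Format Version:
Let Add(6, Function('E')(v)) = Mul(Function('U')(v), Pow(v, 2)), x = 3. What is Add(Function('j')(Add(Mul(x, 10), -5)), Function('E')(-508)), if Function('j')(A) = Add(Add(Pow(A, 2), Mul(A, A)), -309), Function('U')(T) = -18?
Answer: -4644217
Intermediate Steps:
Function('E')(v) = Add(-6, Mul(-18, Pow(v, 2)))
Function('j')(A) = Add(-309, Mul(2, Pow(A, 2))) (Function('j')(A) = Add(Add(Pow(A, 2), Pow(A, 2)), -309) = Add(Mul(2, Pow(A, 2)), -309) = Add(-309, Mul(2, Pow(A, 2))))
Add(Function('j')(Add(Mul(x, 10), -5)), Function('E')(-508)) = Add(Add(-309, Mul(2, Pow(Add(Mul(3, 10), -5), 2))), Add(-6, Mul(-18, Pow(-508, 2)))) = Add(Add(-309, Mul(2, Pow(Add(30, -5), 2))), Add(-6, Mul(-18, 258064))) = Add(Add(-309, Mul(2, Pow(25, 2))), Add(-6, -4645152)) = Add(Add(-309, Mul(2, 625)), -4645158) = Add(Add(-309, 1250), -4645158) = Add(941, -4645158) = -4644217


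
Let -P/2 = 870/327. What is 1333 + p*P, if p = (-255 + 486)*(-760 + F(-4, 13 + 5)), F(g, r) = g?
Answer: 102506017/109 ≈ 9.4042e+5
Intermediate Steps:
p = -176484 (p = (-255 + 486)*(-760 - 4) = 231*(-764) = -176484)
P = -580/109 (P = -1740/327 = -2*290/109 = -580/109 ≈ -5.3211)
1333 + p*P = 1333 - 176484*(-580/109) = 1333 + 102360720/109 = 102506017/109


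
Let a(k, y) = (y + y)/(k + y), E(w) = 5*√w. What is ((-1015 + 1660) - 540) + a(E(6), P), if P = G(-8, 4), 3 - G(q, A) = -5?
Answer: 4451/43 + 40*√6/43 ≈ 105.79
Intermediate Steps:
G(q, A) = 8 (G(q, A) = 3 - 1*(-5) = 3 + 5 = 8)
P = 8
a(k, y) = 2*y/(k + y) (a(k, y) = (2*y)/(k + y) = 2*y/(k + y))
((-1015 + 1660) - 540) + a(E(6), P) = ((-1015 + 1660) - 540) + 2*8/(5*√6 + 8) = (645 - 540) + 2*8/(8 + 5*√6) = 105 + 16/(8 + 5*√6)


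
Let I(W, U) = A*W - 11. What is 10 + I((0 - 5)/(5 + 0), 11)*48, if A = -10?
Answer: -38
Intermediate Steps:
I(W, U) = -11 - 10*W (I(W, U) = -10*W - 11 = -11 - 10*W)
10 + I((0 - 5)/(5 + 0), 11)*48 = 10 + (-11 - 10*(0 - 5)/(5 + 0))*48 = 10 + (-11 - (-50)/5)*48 = 10 + (-11 - 10*(-1))*48 = 10 + (-11 + 10)*48 = 10 - 1*48 = 10 - 48 = -38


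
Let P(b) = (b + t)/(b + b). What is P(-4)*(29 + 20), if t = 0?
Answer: 49/2 ≈ 24.500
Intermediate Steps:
P(b) = ½ (P(b) = (b + 0)/(b + b) = b/((2*b)) = b*(1/(2*b)) = ½)
P(-4)*(29 + 20) = (29 + 20)/2 = (½)*49 = 49/2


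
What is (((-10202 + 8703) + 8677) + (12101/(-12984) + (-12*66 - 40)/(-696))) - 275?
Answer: 866442397/125512 ≈ 6903.3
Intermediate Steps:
(((-10202 + 8703) + 8677) + (12101/(-12984) + (-12*66 - 40)/(-696))) - 275 = ((-1499 + 8677) + (12101*(-1/12984) + (-792 - 40)*(-1/696))) - 275 = (7178 + (-12101/12984 - 832*(-1/696))) - 275 = (7178 + (-12101/12984 + 104/87)) - 275 = (7178 + 33061/125512) - 275 = 900958197/125512 - 275 = 866442397/125512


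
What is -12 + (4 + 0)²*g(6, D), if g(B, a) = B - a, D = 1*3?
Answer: 36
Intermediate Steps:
D = 3
-12 + (4 + 0)²*g(6, D) = -12 + (4 + 0)²*(6 - 1*3) = -12 + 4²*(6 - 3) = -12 + 16*3 = -12 + 48 = 36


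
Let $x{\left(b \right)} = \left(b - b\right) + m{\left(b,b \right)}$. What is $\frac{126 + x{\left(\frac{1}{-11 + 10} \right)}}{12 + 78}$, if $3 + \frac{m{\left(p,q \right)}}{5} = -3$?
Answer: $\frac{16}{15} \approx 1.0667$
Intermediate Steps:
$m{\left(p,q \right)} = -30$ ($m{\left(p,q \right)} = -15 + 5 \left(-3\right) = -15 - 15 = -30$)
$x{\left(b \right)} = -30$ ($x{\left(b \right)} = \left(b - b\right) - 30 = 0 - 30 = -30$)
$\frac{126 + x{\left(\frac{1}{-11 + 10} \right)}}{12 + 78} = \frac{126 - 30}{12 + 78} = \frac{1}{90} \cdot 96 = \frac{16}{15}$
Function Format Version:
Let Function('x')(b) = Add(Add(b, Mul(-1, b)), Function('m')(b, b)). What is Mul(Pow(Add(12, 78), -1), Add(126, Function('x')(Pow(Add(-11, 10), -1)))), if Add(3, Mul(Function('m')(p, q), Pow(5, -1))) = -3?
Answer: Rational(16, 15) ≈ 1.0667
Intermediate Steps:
Function('m')(p, q) = -30 (Function('m')(p, q) = Add(-15, Mul(5, -3)) = Add(-15, -15) = -30)
Function('x')(b) = -30 (Function('x')(b) = Add(Add(b, Mul(-1, b)), -30) = Add(0, -30) = -30)
Mul(Pow(Add(12, 78), -1), Add(126, Function('x')(Pow(Add(-11, 10), -1)))) = Mul(Pow(Add(12, 78), -1), Add(126, -30)) = Mul(Pow(90, -1), 96) = Mul(Rational(1, 90), 96) = Rational(16, 15)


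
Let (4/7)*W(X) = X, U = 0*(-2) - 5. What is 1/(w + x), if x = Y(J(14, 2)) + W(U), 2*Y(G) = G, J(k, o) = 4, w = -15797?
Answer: -4/63215 ≈ -6.3276e-5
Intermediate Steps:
Y(G) = G/2
U = -5 (U = 0 - 5 = -5)
W(X) = 7*X/4
x = -27/4 (x = (½)*4 + (7/4)*(-5) = 2 - 35/4 = -27/4 ≈ -6.7500)
1/(w + x) = 1/(-15797 - 27/4) = 1/(-63215/4) = -4/63215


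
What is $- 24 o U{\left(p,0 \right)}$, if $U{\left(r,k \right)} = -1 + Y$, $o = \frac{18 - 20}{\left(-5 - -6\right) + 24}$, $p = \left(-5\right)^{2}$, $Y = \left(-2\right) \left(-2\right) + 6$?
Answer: $\frac{432}{25} \approx 17.28$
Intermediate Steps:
$Y = 10$ ($Y = 4 + 6 = 10$)
$p = 25$
$o = - \frac{2}{25}$ ($o = - \frac{2}{\left(-5 + 6\right) + 24} = - \frac{2}{1 + 24} = - \frac{2}{25} \approx -0.08$)
$U{\left(r,k \right)} = 9$ ($U{\left(r,k \right)} = -1 + 10 = 9$)
$- 24 o U{\left(p,0 \right)} = \left(-24\right) \left(- \frac{2}{25}\right) 9 = \frac{48}{25} \cdot 9 = \frac{432}{25}$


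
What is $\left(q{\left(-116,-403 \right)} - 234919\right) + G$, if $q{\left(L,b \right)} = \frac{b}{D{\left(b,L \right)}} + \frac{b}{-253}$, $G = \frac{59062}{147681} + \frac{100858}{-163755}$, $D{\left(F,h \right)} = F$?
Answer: $- \frac{159702220576212041}{679825116135} \approx -2.3492 \cdot 10^{5}$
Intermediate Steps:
$G = - \frac{580345832}{2687055795}$ ($G = 59062 \cdot \frac{1}{147681} + 100858 \left(- \frac{1}{163755}\right) = \frac{59062}{147681} - \frac{100858}{163755} = - \frac{580345832}{2687055795} \approx -0.21598$)
$q{\left(L,b \right)} = 1 - \frac{b}{253}$ ($q{\left(L,b \right)} = \frac{b}{b} + \frac{b}{-253} = 1 + b \left(- \frac{1}{253}\right) = 1 - \frac{b}{253}$)
$\left(q{\left(-116,-403 \right)} - 234919\right) + G = \left(\left(1 - - \frac{403}{253}\right) - 234919\right) - \frac{580345832}{2687055795} = \left(\left(1 + \frac{403}{253}\right) - 234919\right) - \frac{580345832}{2687055795} = \left(\frac{656}{253} - 234919\right) - \frac{580345832}{2687055795} = - \frac{59433851}{253} - \frac{580345832}{2687055795} = - \frac{159702220576212041}{679825116135}$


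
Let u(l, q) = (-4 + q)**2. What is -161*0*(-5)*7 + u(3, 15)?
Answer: 121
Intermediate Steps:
-161*0*(-5)*7 + u(3, 15) = -161*0*(-5)*7 + (-4 + 15)**2 = -0*7 + 11**2 = -161*0 + 121 = 0 + 121 = 121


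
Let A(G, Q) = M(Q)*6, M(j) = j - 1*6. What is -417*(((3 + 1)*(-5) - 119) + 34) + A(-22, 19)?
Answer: 43863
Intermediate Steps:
M(j) = -6 + j (M(j) = j - 6 = -6 + j)
A(G, Q) = -36 + 6*Q (A(G, Q) = (-6 + Q)*6 = -36 + 6*Q)
-417*(((3 + 1)*(-5) - 119) + 34) + A(-22, 19) = -417*(((3 + 1)*(-5) - 119) + 34) + (-36 + 6*19) = -417*((4*(-5) - 119) + 34) + (-36 + 114) = -417*((-20 - 119) + 34) + 78 = -417*(-139 + 34) + 78 = -417*(-105) + 78 = 43785 + 78 = 43863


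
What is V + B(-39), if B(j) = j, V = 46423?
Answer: 46384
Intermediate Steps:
V + B(-39) = 46423 - 39 = 46384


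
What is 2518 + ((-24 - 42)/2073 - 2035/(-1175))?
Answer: 409161497/162385 ≈ 2519.7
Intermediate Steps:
2518 + ((-24 - 42)/2073 - 2035/(-1175)) = 2518 + ((-24 - 14*3)*(1/2073) - 2035*(-1/1175)) = 2518 + ((-24 - 42)*(1/2073) + 407/235) = 2518 + (-66*1/2073 + 407/235) = 2518 + (-22/691 + 407/235) = 2518 + 276067/162385 = 409161497/162385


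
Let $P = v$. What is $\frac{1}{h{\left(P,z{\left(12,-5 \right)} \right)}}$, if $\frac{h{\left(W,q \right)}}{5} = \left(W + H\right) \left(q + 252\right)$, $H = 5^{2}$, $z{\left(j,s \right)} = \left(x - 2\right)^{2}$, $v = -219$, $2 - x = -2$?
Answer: $- \frac{1}{248320} \approx -4.0271 \cdot 10^{-6}$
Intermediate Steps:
$x = 4$ ($x = 2 - -2 = 2 + 2 = 4$)
$z{\left(j,s \right)} = 4$ ($z{\left(j,s \right)} = \left(4 - 2\right)^{2} = 2^{2} = 4$)
$H = 25$
$P = -219$
$h{\left(W,q \right)} = 5 \left(25 + W\right) \left(252 + q\right)$ ($h{\left(W,q \right)} = 5 \left(W + 25\right) \left(q + 252\right) = 5 \left(25 + W\right) \left(252 + q\right)$)
$\frac{1}{h{\left(P,z{\left(12,-5 \right)} \right)}} = \frac{1}{31500 + 125 \cdot 4 + 1260 \left(-219\right) + 5 \left(-219\right) 4} = \frac{1}{31500 + 500 - 275940 - 4380} = \frac{1}{-248320} = - \frac{1}{248320}$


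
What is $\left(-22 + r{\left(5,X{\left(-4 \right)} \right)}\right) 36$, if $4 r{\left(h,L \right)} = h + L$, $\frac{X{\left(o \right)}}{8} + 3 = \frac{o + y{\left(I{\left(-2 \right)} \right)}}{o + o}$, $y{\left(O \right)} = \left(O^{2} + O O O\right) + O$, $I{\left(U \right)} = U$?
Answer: $-873$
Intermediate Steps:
$y{\left(O \right)} = O + O^{2} + O^{3}$ ($y{\left(O \right)} = \left(O^{2} + O^{2} O\right) + O = \left(O^{2} + O^{3}\right) + O = O + O^{2} + O^{3}$)
$X{\left(o \right)} = -24 + \frac{4 \left(-6 + o\right)}{o}$ ($X{\left(o \right)} = -24 + 8 \frac{o - 2 \left(1 - 2 + \left(-2\right)^{2}\right)}{o + o} = -24 + 8 \frac{o - 2 \left(1 - 2 + 4\right)}{2 o} = -24 + 8 \left(o - 6\right) \frac{1}{2 o} = -24 + 8 \left(-6 + o\right) \frac{1}{2 o} = -24 + 8 \frac{-6 + o}{2 o} = -24 + \frac{4 \left(-6 + o\right)}{o}$)
$r{\left(h,L \right)} = \frac{L}{4} + \frac{h}{4}$ ($r{\left(h,L \right)} = \frac{h + L}{4} = \frac{L + h}{4} = \frac{L}{4} + \frac{h}{4}$)
$\left(-22 + r{\left(5,X{\left(-4 \right)} \right)}\right) 36 = \left(-22 + \left(\frac{-20 - \frac{24}{-4}}{4} + \frac{1}{4} \cdot 5\right)\right) 36 = \left(-22 + \left(\frac{-20 - -6}{4} + \frac{5}{4}\right)\right) 36 = \left(-22 + \left(\frac{-20 + 6}{4} + \frac{5}{4}\right)\right) 36 = \left(-22 + \left(\frac{1}{4} \left(-14\right) + \frac{5}{4}\right)\right) 36 = \left(-22 + \left(- \frac{7}{2} + \frac{5}{4}\right)\right) 36 = \left(-22 - \frac{9}{4}\right) 36 = \left(- \frac{97}{4}\right) 36 = -873$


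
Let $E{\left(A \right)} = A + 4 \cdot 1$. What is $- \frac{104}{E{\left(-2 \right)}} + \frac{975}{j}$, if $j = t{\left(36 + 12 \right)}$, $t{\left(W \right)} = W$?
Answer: $- \frac{507}{16} \approx -31.688$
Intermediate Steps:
$j = 48$ ($j = 36 + 12 = 48$)
$E{\left(A \right)} = 4 + A$ ($E{\left(A \right)} = A + 4 = 4 + A$)
$- \frac{104}{E{\left(-2 \right)}} + \frac{975}{j} = - \frac{104}{4 - 2} + \frac{975}{48} = - \frac{104}{2} + 975 \cdot \frac{1}{48} = \left(-104\right) \frac{1}{2} + \frac{325}{16} = -52 + \frac{325}{16} = - \frac{507}{16}$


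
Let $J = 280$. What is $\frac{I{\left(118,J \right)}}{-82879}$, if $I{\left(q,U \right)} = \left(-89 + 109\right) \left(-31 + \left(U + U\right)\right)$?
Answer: $- \frac{10580}{82879} \approx -0.12766$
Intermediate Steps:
$I{\left(q,U \right)} = -620 + 40 U$ ($I{\left(q,U \right)} = 20 \left(-31 + 2 U\right) = -620 + 40 U$)
$\frac{I{\left(118,J \right)}}{-82879} = \frac{-620 + 40 \cdot 280}{-82879} = \left(-620 + 11200\right) \left(- \frac{1}{82879}\right) = 10580 \left(- \frac{1}{82879}\right) = - \frac{10580}{82879}$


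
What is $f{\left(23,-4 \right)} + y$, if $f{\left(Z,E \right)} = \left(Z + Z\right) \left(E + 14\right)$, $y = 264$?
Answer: $724$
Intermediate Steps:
$f{\left(Z,E \right)} = 2 Z \left(14 + E\right)$
$f{\left(23,-4 \right)} + y = 2 \cdot 23 \left(14 - 4\right) + 264 = 2 \cdot 23 \cdot 10 + 264 = 460 + 264 = 724$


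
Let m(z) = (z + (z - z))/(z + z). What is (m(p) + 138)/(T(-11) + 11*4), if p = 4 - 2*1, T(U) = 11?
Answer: 277/110 ≈ 2.5182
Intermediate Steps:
p = 2 (p = 4 - 2 = 2)
m(z) = ½ (m(z) = (z + 0)/((2*z)) = z*(1/(2*z)) = ½)
(m(p) + 138)/(T(-11) + 11*4) = (½ + 138)/(11 + 11*4) = 277/(2*(11 + 44)) = (277/2)/55 = (277/2)*(1/55) = 277/110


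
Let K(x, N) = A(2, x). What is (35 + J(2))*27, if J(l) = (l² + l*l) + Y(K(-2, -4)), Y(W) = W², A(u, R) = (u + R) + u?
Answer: 1269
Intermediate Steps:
A(u, R) = R + 2*u (A(u, R) = (R + u) + u = R + 2*u)
K(x, N) = 4 + x (K(x, N) = x + 2*2 = x + 4 = 4 + x)
J(l) = 4 + 2*l² (J(l) = (l² + l*l) + (4 - 2)² = (l² + l²) + 2² = 2*l² + 4 = 4 + 2*l²)
(35 + J(2))*27 = (35 + (4 + 2*2²))*27 = (35 + (4 + 2*4))*27 = (35 + (4 + 8))*27 = (35 + 12)*27 = 47*27 = 1269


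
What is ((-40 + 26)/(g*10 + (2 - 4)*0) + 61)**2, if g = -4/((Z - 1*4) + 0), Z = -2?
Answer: 346921/100 ≈ 3469.2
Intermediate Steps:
g = 2/3 (g = -4/((-2 - 1*4) + 0) = -4/((-2 - 4) + 0) = -4/(-6 + 0) = -4/(-6) = -4*(-1/6) = 2/3 ≈ 0.66667)
((-40 + 26)/(g*10 + (2 - 4)*0) + 61)**2 = ((-40 + 26)/((2/3)*10 + (2 - 4)*0) + 61)**2 = (-14/(20/3 - 2*0) + 61)**2 = (-14/(20/3 + 0) + 61)**2 = (-14/20/3 + 61)**2 = (-14*3/20 + 61)**2 = (-21/10 + 61)**2 = (589/10)**2 = 346921/100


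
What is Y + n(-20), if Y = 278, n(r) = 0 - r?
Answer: 298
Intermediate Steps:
n(r) = -r
Y + n(-20) = 278 - 1*(-20) = 278 + 20 = 298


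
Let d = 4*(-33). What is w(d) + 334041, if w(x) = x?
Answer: 333909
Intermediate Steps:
d = -132
w(d) + 334041 = -132 + 334041 = 333909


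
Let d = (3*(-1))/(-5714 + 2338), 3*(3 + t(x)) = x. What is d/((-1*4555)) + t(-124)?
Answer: -2045231449/46133040 ≈ -44.333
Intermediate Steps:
t(x) = -3 + x/3
d = 3/3376 (d = -3/(-3376) = -3*(-1/3376) = 3/3376 ≈ 0.00088863)
d/((-1*4555)) + t(-124) = 3/(3376*((-1*4555))) + (-3 + (⅓)*(-124)) = (3/3376)/(-4555) + (-3 - 124/3) = (3/3376)*(-1/4555) - 133/3 = -3/15377680 - 133/3 = -2045231449/46133040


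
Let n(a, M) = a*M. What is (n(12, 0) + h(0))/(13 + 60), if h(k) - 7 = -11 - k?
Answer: -4/73 ≈ -0.054795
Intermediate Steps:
h(k) = -4 - k (h(k) = 7 + (-11 - k) = -4 - k)
n(a, M) = M*a
(n(12, 0) + h(0))/(13 + 60) = (0*12 + (-4 - 1*0))/(13 + 60) = (0 + (-4 + 0))/73 = (0 - 4)*(1/73) = -4*1/73 = -4/73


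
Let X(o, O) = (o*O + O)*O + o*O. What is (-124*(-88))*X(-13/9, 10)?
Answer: -5783360/9 ≈ -6.4260e+5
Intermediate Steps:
X(o, O) = O*o + O*(O + O*o) (X(o, O) = (O*o + O)*O + O*o = (O + O*o)*O + O*o = O*(O + O*o) + O*o = O*o + O*(O + O*o))
(-124*(-88))*X(-13/9, 10) = (-124*(-88))*(10*(10 - 13/9 + 10*(-13/9))) = 10912*(10*(10 - 13*⅑ + 10*(-13*⅑))) = 10912*(10*(10 - 13/9 + 10*(-13/9))) = 10912*(10*(10 - 13/9 - 130/9)) = 10912*(10*(-53/9)) = 10912*(-530/9) = -5783360/9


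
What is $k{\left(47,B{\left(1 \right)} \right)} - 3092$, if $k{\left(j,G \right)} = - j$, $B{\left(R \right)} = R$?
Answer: $-3139$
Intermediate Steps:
$k{\left(47,B{\left(1 \right)} \right)} - 3092 = \left(-1\right) 47 - 3092 = -47 - 3092 = -3139$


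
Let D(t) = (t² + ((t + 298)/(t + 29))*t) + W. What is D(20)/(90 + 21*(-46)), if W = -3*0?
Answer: -6490/10731 ≈ -0.60479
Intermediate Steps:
W = 0
D(t) = t² + t*(298 + t)/(29 + t) (D(t) = (t² + ((t + 298)/(t + 29))*t) + 0 = (t² + ((298 + t)/(29 + t))*t) + 0 = (t² + t*(298 + t)/(29 + t)) + 0 = t² + t*(298 + t)/(29 + t))
D(20)/(90 + 21*(-46)) = (20*(298 + 20² + 30*20)/(29 + 20))/(90 + 21*(-46)) = (20*(298 + 400 + 600)/49)/(90 - 966) = (20*(1/49)*1298)/(-876) = (25960/49)*(-1/876) = -6490/10731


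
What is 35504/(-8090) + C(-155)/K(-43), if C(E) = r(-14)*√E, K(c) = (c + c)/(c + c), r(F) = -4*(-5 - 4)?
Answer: -17752/4045 + 36*I*√155 ≈ -4.3886 + 448.2*I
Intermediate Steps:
r(F) = 36 (r(F) = -4*(-9) = 36)
K(c) = 1 (K(c) = (2*c)/((2*c)) = (2*c)*(1/(2*c)) = 1)
C(E) = 36*√E
35504/(-8090) + C(-155)/K(-43) = 35504/(-8090) + (36*√(-155))/1 = 35504*(-1/8090) + (36*(I*√155))*1 = -17752/4045 + (36*I*√155)*1 = -17752/4045 + 36*I*√155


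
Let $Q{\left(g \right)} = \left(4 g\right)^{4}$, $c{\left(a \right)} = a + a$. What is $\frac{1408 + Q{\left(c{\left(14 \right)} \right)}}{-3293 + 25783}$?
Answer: $\frac{78676672}{11245} \approx 6996.6$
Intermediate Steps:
$c{\left(a \right)} = 2 a$
$Q{\left(g \right)} = 256 g^{4}$
$\frac{1408 + Q{\left(c{\left(14 \right)} \right)}}{-3293 + 25783} = \frac{1408 + 256 \left(2 \cdot 14\right)^{4}}{-3293 + 25783} = \frac{1408 + 256 \cdot 28^{4}}{22490} = \left(1408 + 256 \cdot 614656\right) \frac{1}{22490} = \left(1408 + 157351936\right) \frac{1}{22490} = 157353344 \cdot \frac{1}{22490} = \frac{78676672}{11245}$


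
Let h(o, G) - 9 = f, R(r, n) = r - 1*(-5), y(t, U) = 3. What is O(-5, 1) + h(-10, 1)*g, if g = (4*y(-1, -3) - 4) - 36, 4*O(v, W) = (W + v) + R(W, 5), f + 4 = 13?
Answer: -1007/2 ≈ -503.50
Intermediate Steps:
f = 9 (f = -4 + 13 = 9)
R(r, n) = 5 + r (R(r, n) = r + 5 = 5 + r)
O(v, W) = 5/4 + W/2 + v/4 (O(v, W) = ((W + v) + (5 + W))/4 = (5 + v + 2*W)/4 = 5/4 + W/2 + v/4)
h(o, G) = 18 (h(o, G) = 9 + 9 = 18)
g = -28 (g = (4*3 - 4) - 36 = (12 - 4) - 36 = 8 - 36 = -28)
O(-5, 1) + h(-10, 1)*g = (5/4 + (½)*1 + (¼)*(-5)) + 18*(-28) = (5/4 + ½ - 5/4) - 504 = ½ - 504 = -1007/2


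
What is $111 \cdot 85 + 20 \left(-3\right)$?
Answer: $9375$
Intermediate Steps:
$111 \cdot 85 + 20 \left(-3\right) = 9435 - 60 = 9375$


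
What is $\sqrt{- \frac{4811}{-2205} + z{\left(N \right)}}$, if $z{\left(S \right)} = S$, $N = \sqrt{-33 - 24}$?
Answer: $\frac{\sqrt{24055 + 11025 i \sqrt{57}}}{105} \approx 2.2406 + 1.6848 i$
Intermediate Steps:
$N = i \sqrt{57}$ ($N = \sqrt{-57} = i \sqrt{57} \approx 7.5498 i$)
$\sqrt{- \frac{4811}{-2205} + z{\left(N \right)}} = \sqrt{- \frac{4811}{-2205} + i \sqrt{57}} = \sqrt{\left(-4811\right) \left(- \frac{1}{2205}\right) + i \sqrt{57}} = \sqrt{\frac{4811}{2205} + i \sqrt{57}}$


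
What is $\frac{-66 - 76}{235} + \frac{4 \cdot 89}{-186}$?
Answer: $- \frac{55036}{21855} \approx -2.5182$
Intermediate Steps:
$\frac{-66 - 76}{235} + \frac{4 \cdot 89}{-186} = \left(-142\right) \frac{1}{235} + 356 \left(- \frac{1}{186}\right) = - \frac{142}{235} - \frac{178}{93} = - \frac{55036}{21855}$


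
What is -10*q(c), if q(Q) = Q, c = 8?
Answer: -80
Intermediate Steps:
-10*q(c) = -10*8 = -80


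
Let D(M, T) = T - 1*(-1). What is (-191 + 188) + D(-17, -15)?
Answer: -17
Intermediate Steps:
D(M, T) = 1 + T (D(M, T) = T + 1 = 1 + T)
(-191 + 188) + D(-17, -15) = (-191 + 188) + (1 - 15) = -3 - 14 = -17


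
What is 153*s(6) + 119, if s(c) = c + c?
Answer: 1955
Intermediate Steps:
s(c) = 2*c
153*s(6) + 119 = 153*(2*6) + 119 = 153*12 + 119 = 1836 + 119 = 1955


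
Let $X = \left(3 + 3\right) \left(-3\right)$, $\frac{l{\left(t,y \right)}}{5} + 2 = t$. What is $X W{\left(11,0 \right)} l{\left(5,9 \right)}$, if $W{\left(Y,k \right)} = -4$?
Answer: $1080$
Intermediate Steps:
$l{\left(t,y \right)} = -10 + 5 t$
$X = -18$ ($X = 6 \left(-3\right) = -18$)
$X W{\left(11,0 \right)} l{\left(5,9 \right)} = \left(-18\right) \left(-4\right) \left(-10 + 5 \cdot 5\right) = 72 \left(-10 + 25\right) = 72 \cdot 15 = 1080$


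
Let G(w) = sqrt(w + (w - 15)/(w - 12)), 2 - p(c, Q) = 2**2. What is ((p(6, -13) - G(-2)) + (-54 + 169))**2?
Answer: (1582 - I*sqrt(154))**2/196 ≈ 12768.0 - 200.33*I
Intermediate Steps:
p(c, Q) = -2 (p(c, Q) = 2 - 1*2**2 = 2 - 1*4 = 2 - 4 = -2)
G(w) = sqrt(w + (-15 + w)/(-12 + w))
((p(6, -13) - G(-2)) + (-54 + 169))**2 = ((-2 - sqrt((-15 - 2 - 2*(-12 - 2))/(-12 - 2))) + (-54 + 169))**2 = ((-2 - sqrt((-15 - 2 - 2*(-14))/(-14))) + 115)**2 = ((-2 - sqrt(-(-15 - 2 + 28)/14)) + 115)**2 = ((-2 - sqrt(-1/14*11)) + 115)**2 = ((-2 - sqrt(-11/14)) + 115)**2 = ((-2 - I*sqrt(154)/14) + 115)**2 = (113 - I*sqrt(154)/14)**2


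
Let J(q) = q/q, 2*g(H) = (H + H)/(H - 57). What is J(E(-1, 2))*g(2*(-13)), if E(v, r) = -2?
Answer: 26/83 ≈ 0.31325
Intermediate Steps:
g(H) = H/(-57 + H) (g(H) = ((H + H)/(H - 57))/2 = ((2*H)/(-57 + H))/2 = (2*H/(-57 + H))/2 = H/(-57 + H))
J(q) = 1
J(E(-1, 2))*g(2*(-13)) = 1*((2*(-13))/(-57 + 2*(-13))) = 1*(-26/(-57 - 26)) = 1*(-26/(-83)) = 1*(-26*(-1/83)) = 1*(26/83) = 26/83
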